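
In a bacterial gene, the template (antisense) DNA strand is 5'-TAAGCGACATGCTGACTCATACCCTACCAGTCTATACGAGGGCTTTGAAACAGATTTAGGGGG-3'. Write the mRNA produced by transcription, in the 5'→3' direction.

The mRNA has the sequence of the coding strand (reverse complement of the template) with T→U. Reverse complement of TAAGCGACATGCTGACTCATACCCTACCAGTCTATACGAGGGCTTTGAAACAGATTTAGGGGG is CCCCCTAAATCTGTTTCAAAGCCCTCGTATAGACTGGTAGGGTATGAGTCAGCATGTCGCTTA; then T→U.

5'-CCCCCUAAAUCUGUUUCAAAGCCCUCGUAUAGACUGGUAGGGUAUGAGUCAGCAUGUCGCUUA-3'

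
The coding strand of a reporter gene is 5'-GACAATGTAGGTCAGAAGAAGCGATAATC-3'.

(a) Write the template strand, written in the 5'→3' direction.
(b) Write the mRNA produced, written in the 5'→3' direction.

(a) 5′-GATTATCGCTTCTTCTGACCTACATTGTC-3′
(b) 5′-GACAAUGUAGGUCAGAAGAAGCGAUAAUC-3′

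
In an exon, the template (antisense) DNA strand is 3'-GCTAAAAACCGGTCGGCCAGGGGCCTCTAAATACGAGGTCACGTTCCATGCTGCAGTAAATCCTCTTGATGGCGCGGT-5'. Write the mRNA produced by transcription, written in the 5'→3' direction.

5′-CGAUUUUUGGCCAGCCGGUCCCCGGAGAUUUAUGCUCCAGUGCAAGGUACGACGUCAUUUAGGAGAACUACCGCGCCA-3′

Reading the template 3'→5' as shown, RNA polymerase pairs each base (A→U, T→A, G↔C) to build mRNA 5'→3' directly.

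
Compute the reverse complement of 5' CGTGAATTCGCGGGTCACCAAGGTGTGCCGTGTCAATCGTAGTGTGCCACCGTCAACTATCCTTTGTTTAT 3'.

Reading the sequence 3'→5' and pairing each base (A↔T, G↔C) gives the reverse complement directly.

5'-ATAAACAAAGGATAGTTGACGGTGGCACACTACGATTGACACGGCACACCTTGGTGACCCGCGAATTCACG-3'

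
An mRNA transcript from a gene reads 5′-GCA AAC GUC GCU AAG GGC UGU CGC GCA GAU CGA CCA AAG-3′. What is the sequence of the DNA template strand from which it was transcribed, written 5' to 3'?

5'-CTTTGGTCGATCTGCGCGACAGCCCTTAGCGACGTTTGC-3'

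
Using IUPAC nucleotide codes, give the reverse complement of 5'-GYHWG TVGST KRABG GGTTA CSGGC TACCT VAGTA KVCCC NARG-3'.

5′-CYTNGGGBMTACTBAGGTAGCCSGTAACCCVTYMASCBACWDRC-3′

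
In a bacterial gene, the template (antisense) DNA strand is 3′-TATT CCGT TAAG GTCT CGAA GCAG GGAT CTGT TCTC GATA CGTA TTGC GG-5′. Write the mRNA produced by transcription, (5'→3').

5'-AUAAGGCAAUUCCAGAGCUUCGUCCCUAGACAAGAGCUAUGCAUAACGCC-3'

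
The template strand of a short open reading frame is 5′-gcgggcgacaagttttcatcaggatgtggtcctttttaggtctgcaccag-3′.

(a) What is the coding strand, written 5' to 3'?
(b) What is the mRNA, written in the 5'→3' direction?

(a) The coding strand is the reverse complement of the template: complement CGCCCGCTGTTCAAAAGTAGTCCTACACCAGGAAAAATCCAGACGTGGTC, then reverse.
(b) mRNA has the coding-strand sequence with T→U.

(a) 5′-CTGGTGCAGACCTAAAAAGGACCACATCCTGATGAAAACTTGTCGCCCGC-3′
(b) 5'-CUGGUGCAGACCUAAAAAGGACCACAUCCUGAUGAAAACUUGUCGCCCGC-3'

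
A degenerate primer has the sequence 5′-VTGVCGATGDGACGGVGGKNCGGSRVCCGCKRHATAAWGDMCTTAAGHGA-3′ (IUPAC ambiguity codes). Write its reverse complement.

5'-TCDCTTAAGKHCWTTATDYMGCGGBYSCCGNMCCBCCGTCHCATCGBCAB-3'

Standard pairs A↔T, G↔C; ambiguity codes pair R↔Y, M↔K, W↔W, S↔S, D↔H, V↔B, N↔N. Complement (BACBGCTACHCTGCCBCCMNGCCSYBGGCGMYDTATTWCHKGAATTCDCT), then reverse for 5'→3'.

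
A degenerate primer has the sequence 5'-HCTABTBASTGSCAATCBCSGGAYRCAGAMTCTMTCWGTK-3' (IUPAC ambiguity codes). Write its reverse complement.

5'-MACWGAKAGAKTCTGYRTCCSGVGATTGSCASTVAVTAGD-3'

Standard pairs A↔T, G↔C; ambiguity codes pair R↔Y, M↔K, W↔W, S↔S, B↔V, H↔D. Complement (DGATVAVTSACSGTTAGVGSCCTRYGTCTKAGAKAGWCAM), then reverse for 5'→3'.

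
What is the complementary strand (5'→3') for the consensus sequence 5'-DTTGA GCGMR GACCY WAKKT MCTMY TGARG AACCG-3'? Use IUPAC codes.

5'-CGGTTCYTCARKAGKAMMTWRGGTCYKCGCTCAAH-3'

Standard pairs A↔T, G↔C; ambiguity codes pair R↔Y, M↔K, W↔W, D↔H. Complement (HAACTCGCKYCTGGRWTMMAKGAKRACTYCTTGGC), then reverse for 5'→3'.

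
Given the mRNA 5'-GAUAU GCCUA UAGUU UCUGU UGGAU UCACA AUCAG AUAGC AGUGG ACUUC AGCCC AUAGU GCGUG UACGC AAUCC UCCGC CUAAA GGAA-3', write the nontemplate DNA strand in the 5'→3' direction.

5'-GATATGCCTATAGTTTCTGTTGGATTCACAATCAGATAGCAGTGGACTTCAGCCCATAGTGCGTGTACGCAATCCTCCGCCTAAAGGAA-3'

The coding DNA strand has the same 5'→3' sequence as the mRNA with U replaced by T.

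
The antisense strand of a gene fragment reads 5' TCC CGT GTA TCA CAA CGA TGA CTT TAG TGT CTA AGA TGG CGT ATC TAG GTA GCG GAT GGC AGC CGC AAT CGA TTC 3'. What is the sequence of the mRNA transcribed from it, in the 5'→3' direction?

5'-GAAUCGAUUGCGGCUGCCAUCCGCUACCUAGAUACGCCAUCUUAGACACUAAAGUCAUCGUUGUGAUACACGGGA-3'

The mRNA has the sequence of the coding strand (reverse complement of the template) with T→U. Reverse complement of TCCCGTGTATCACAACGATGACTTTAGTGTCTAAGATGGCGTATCTAGGTAGCGGATGGCAGCCGCAATCGATTC is GAATCGATTGCGGCTGCCATCCGCTACCTAGATACGCCATCTTAGACACTAAAGTCATCGTTGTGATACACGGGA; then T→U.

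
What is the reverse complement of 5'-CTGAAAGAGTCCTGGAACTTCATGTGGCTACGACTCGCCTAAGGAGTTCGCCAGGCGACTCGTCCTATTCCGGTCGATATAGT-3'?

Complement each base (A↔T, G↔C): GACTTTCTCAGGACCTTGAAGTACACCGATGCTGAGCGGATTCCTCAAGCGGTCCGCTGAGCAGGATAAGGCCAGCTATATCA. Then reverse.

5'-ACTATATCGACCGGAATAGGACGAGTCGCCTGGCGAACTCCTTAGGCGAGTCGTAGCCACATGAAGTTCCAGGACTCTTTCAG-3'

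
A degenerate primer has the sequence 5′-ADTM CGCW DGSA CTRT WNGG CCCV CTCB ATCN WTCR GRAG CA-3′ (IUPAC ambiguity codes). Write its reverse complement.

5′-TGCTYCYGAWNGATVGAGBGGGCCNWAYAGTSCHWGCGKAHT-3′

Standard pairs A↔T, G↔C; ambiguity codes pair R↔Y, M↔K, W↔W, S↔S, B↔V, D↔H, N↔N. Complement (THAKGCGWHCSTGAYAWNCCGGGBGAGVTAGNWAGYCYTCGT), then reverse for 5'→3'.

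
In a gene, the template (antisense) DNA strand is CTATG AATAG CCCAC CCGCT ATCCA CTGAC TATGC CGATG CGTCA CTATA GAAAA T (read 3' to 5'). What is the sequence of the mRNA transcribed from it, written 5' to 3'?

5'-GAUACUUAUCGGGUGGGCGAUAGGUGACUGAUACGGCUACGCAGUGAUAUCUUUUA-3'

Reading the template 3'→5' as shown, RNA polymerase pairs each base (A→U, T→A, G↔C) to build mRNA 5'→3' directly.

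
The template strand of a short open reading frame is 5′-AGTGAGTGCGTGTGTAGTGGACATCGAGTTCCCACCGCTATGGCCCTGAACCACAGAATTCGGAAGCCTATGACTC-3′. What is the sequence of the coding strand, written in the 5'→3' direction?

The coding strand is complementary and antiparallel to the template: take the complement (A↔T, G↔C) and reverse.

5′-GAGTCATAGGCTTCCGAATTCTGTGGTTCAGGGCCATAGCGGTGGGAACTCGATGTCCACTACACACGCACTCACT-3′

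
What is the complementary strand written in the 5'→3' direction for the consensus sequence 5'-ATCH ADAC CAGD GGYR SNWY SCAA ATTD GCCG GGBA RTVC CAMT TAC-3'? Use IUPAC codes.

Standard pairs A↔T, G↔C; ambiguity codes pair R↔Y, M↔K, W↔W, S↔S, B↔V, D↔H, N↔N. Complement (TAGDTHTGGTCHCCRYSNWRSGTTTAAHCGGCCCVTYABGGTKAATG), then reverse for 5'→3'.

5'-GTAAKTGGBAYTVCCCGGCHAATTTGSRWNSYRCCHCTGGTHTDGAT-3'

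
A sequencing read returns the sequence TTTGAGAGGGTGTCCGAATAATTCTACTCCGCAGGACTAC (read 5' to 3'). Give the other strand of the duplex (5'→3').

5'-GTAGTCCTGCGGAGTAGAATTATTCGGACACCCTCTCAAA-3'

Pairing A↔T and G↔C gives AAACTCTCCCACAGGCTTATTAAGATGAGGCGTCCTGATG, running 3'→5'. Reverse for the 5'→3' convention.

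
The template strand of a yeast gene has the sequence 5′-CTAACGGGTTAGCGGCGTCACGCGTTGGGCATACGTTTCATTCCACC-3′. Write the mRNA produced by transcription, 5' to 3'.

5′-GGUGGAAUGAAACGUAUGCCCAACGCGUGACGCCGCUAACCCGUUAG-3′

The mRNA has the sequence of the coding strand (reverse complement of the template) with T→U. Reverse complement of CTAACGGGTTAGCGGCGTCACGCGTTGGGCATACGTTTCATTCCACC is GGTGGAATGAAACGTATGCCCAACGCGTGACGCCGCTAACCCGTTAG; then T→U.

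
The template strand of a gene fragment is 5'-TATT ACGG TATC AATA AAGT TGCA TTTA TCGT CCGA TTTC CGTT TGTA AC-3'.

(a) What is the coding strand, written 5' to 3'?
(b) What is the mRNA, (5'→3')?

(a) The coding strand is the reverse complement of the template: complement ATAATGCCATAGTTATTTCAACGTAAATAGCAGGCTAAAGGCAAACATTG, then reverse.
(b) mRNA has the coding-strand sequence with T→U.

(a) 5′-GTTACAAACGGAAATCGGACGATAAATGCAACTTTATTGATACCGTAATA-3′
(b) 5'-GUUACAAACGGAAAUCGGACGAUAAAUGCAACUUUAUUGAUACCGUAAUA-3'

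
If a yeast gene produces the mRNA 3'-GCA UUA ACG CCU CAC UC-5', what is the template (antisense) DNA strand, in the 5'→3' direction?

5'-CGTAATTGCGGAGTGAG-3'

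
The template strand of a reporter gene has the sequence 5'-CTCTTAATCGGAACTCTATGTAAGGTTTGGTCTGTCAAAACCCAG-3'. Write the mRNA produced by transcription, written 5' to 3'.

RNA polymerase reads the template 3'→5' and synthesizes mRNA 5'→3' by base-pairing (A→U, T→A, G↔C). The complement of the template is GAGAATTAGCCTTGAGATACATTCCAAACCAGACAGTTTTGGGTC; antiparallel, so 5'→3' the coding strand is CTGGGTTTTGACAGACCAAACCTTACATAGAGTTCCGATTAAGAG. Replace T with U for the mRNA.

5'-CUGGGUUUUGACAGACCAAACCUUACAUAGAGUUCCGAUUAAGAG-3'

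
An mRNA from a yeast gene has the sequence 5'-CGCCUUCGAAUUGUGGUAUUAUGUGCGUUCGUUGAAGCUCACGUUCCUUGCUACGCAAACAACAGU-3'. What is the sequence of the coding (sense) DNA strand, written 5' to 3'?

The coding DNA strand has the same 5'→3' sequence as the mRNA with U replaced by T.

5′-CGCCTTCGAATTGTGGTATTATGTGCGTTCGTTGAAGCTCACGTTCCTTGCTACGCAAACAACAGT-3′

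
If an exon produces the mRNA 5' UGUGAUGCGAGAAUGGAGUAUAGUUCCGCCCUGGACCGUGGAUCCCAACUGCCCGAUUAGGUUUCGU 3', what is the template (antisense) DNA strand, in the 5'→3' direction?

Replace U with T to get the coding DNA strand: TGTGATGCGAGAATGGAGTATAGTTCCGCCCTGGACCGTGGATCCCAACTGCCCGATTAGGTTTCGT. The template strand is its reverse complement (complement ACACTACGCTCTTACCTCATATCAAGGCGGGACCTGGCACCTAGGGTTGACGGGCTAATCCAAAGCA, then reverse).

5'-ACGAAACCTAATCGGGCAGTTGGGATCCACGGTCCAGGGCGGAACTATACTCCATTCTCGCATCACA-3'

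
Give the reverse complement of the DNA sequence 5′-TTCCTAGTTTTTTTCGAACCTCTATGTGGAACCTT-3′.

5'-AAGGTTCCACATAGAGGTTCGAAAAAAACTAGGAA-3'

Reading the sequence 3'→5' and pairing each base (A↔T, G↔C) gives the reverse complement directly.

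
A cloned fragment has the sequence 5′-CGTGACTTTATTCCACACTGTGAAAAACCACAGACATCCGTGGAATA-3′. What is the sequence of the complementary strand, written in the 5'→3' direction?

The complement of CGTGACTTTATTCCACACTGTGAAAAACCACAGACATCCGTGGAATA is GCACTGAAATAAGGTGTGACACTTTTTGGTGTCTGTAGGCACCTTAT (A↔T, G↔C). DNA strands are antiparallel, so the complementary strand runs 3'→5'; reversing gives the 5'→3' form.

5'-TATTCCACGGATGTCTGTGGTTTTTCACAGTGTGGAATAAAGTCACG-3'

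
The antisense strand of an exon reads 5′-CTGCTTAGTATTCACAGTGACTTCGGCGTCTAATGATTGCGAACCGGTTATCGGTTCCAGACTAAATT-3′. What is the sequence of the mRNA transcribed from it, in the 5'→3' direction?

5'-AAUUUAGUCUGGAACCGAUAACCGGUUCGCAAUCAUUAGACGCCGAAGUCACUGUGAAUACUAAGCAG-3'

RNA polymerase reads the template 3'→5' and synthesizes mRNA 5'→3' by base-pairing (A→U, T→A, G↔C). The complement of the template is GACGAATCATAAGTGTCACTGAAGCCGCAGATTACTAACGCTTGGCCAATAGCCAAGGTCTGATTTAA; antiparallel, so 5'→3' the coding strand is AATTTAGTCTGGAACCGATAACCGGTTCGCAATCATTAGACGCCGAAGTCACTGTGAATACTAAGCAG. Replace T with U for the mRNA.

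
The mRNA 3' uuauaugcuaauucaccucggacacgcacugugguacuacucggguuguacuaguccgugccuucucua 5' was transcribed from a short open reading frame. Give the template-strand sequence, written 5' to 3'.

5'-AATATACGATTAAGTGGAGCCTGTGCGTGACACCATGATGAGCCCAACATGATCAGGCACGGAAGAGAT-3'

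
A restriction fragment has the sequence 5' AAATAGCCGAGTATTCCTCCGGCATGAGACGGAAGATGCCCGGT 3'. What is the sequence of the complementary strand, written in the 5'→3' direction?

The complement of AAATAGCCGAGTATTCCTCCGGCATGAGACGGAAGATGCCCGGT is TTTATCGGCTCATAAGGAGGCCGTACTCTGCCTTCTACGGGCCA (A↔T, G↔C). DNA strands are antiparallel, so the complementary strand runs 3'→5'; reversing gives the 5'→3' form.

5'-ACCGGGCATCTTCCGTCTCATGCCGGAGGAATACTCGGCTATTT-3'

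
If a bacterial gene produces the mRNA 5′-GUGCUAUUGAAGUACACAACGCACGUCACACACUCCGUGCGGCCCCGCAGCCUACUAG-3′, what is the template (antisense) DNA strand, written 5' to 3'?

Replace U with T to get the coding DNA strand: GTGCTATTGAAGTACACAACGCACGTCACACACTCCGTGCGGCCCCGCAGCCTACTAG. The template strand is its reverse complement (complement CACGATAACTTCATGTGTTGCGTGCAGTGTGTGAGGCACGCCGGGGCGTCGGATGATC, then reverse).

5'-CTAGTAGGCTGCGGGGCCGCACGGAGTGTGTGACGTGCGTTGTGTACTTCAATAGCAC-3'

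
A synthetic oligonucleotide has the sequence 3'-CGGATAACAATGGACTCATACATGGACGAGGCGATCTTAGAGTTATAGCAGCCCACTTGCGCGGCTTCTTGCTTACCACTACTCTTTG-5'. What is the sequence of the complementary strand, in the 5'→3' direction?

The strand is given 3'→5', so its complement runs 5'→3' in the same left-to-right order: pair each base A↔T, G↔C.

5'-GCCTATTGTTACCTGAGTATGTACCTGCTCCGCTAGAATCTCAATATCGTCGGGTGAACGCGCCGAAGAACGAATGGTGATGAGAAAC-3'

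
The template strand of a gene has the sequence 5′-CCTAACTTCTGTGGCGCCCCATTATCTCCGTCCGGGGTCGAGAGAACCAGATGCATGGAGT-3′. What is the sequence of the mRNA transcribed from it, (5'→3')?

5'-ACUCCAUGCAUCUGGUUCUCUCGACCCCGGACGGAGAUAAUGGGGCGCCACAGAAGUUAGG-3'

The mRNA has the sequence of the coding strand (reverse complement of the template) with T→U. Reverse complement of CCTAACTTCTGTGGCGCCCCATTATCTCCGTCCGGGGTCGAGAGAACCAGATGCATGGAGT is ACTCCATGCATCTGGTTCTCTCGACCCCGGACGGAGATAATGGGGCGCCACAGAAGTTAGG; then T→U.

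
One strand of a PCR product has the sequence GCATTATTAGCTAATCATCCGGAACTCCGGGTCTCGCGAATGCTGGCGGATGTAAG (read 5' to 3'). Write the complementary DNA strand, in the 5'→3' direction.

5'-CTTACATCCGCCAGCATTCGCGAGACCCGGAGTTCCGGATGATTAGCTAATAATGC-3'

Pairing A↔T and G↔C gives CGTAATAATCGATTAGTAGGCCTTGAGGCCCAGAGCGCTTACGACCGCCTACATTC, running 3'→5'. Reverse for the 5'→3' convention.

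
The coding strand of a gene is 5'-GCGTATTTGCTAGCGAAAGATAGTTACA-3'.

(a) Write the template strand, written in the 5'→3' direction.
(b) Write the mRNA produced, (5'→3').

(a) 5'-TGTAACTATCTTTCGCTAGCAAATACGC-3'
(b) 5'-GCGUAUUUGCUAGCGAAAGAUAGUUACA-3'

(a) The template strand is the reverse complement of the coding strand: complement CGCATAAACGATCGCTTTCTATCAATGT, then reverse.
(b) mRNA matches the coding strand with T→U.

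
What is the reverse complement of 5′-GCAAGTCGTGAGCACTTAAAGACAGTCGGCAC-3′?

5'-GTGCCGACTGTCTTTAAGTGCTCACGACTTGC-3'

Complement each base (A↔T, G↔C): CGTTCAGCACTCGTGAATTTCTGTCAGCCGTG. Then reverse.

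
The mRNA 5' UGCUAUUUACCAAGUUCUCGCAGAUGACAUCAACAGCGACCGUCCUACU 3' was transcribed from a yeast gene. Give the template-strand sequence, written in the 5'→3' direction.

5'-AGTAGGACGGTCGCTGTTGATGTCATCTGCGAGAACTTGGTAAATAGCA-3'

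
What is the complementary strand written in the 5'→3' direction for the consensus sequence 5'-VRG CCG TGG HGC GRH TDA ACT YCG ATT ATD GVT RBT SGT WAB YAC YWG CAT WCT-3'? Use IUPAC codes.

5'-AGWATGCWRGTRVTWACSAVYABCHATAATCGRAGTTHADYCGCDCCACGGCYB-3'

Standard pairs A↔T, G↔C; ambiguity codes pair R↔Y, W↔W, S↔S, B↔V, D↔H. Complement (BYCGGCACCDCGCYDAHTTGARGCTAATAHCBAYVASCAWTVRTGRWCGTAWGA), then reverse for 5'→3'.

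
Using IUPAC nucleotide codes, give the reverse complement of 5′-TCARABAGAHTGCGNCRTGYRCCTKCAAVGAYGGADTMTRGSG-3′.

5′-CSCYAKAHTCCRTCBTTGMAGGYRCAYGNCGCADTCTVTYTGA-3′

Standard pairs A↔T, G↔C; ambiguity codes pair R↔Y, M↔K, S↔S, B↔V, D↔H, N↔N. Complement (AGTYTVTCTDACGCNGYACRYGGAMGTTBCTRCCTHAKAYCSC), then reverse for 5'→3'.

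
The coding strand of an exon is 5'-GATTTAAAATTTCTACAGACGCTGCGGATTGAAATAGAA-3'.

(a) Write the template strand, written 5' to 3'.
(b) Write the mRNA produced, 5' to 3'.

(a) 5'-TTCTATTTCAATCCGCAGCGTCTGTAGAAATTTTAAATC-3'
(b) 5′-GAUUUAAAAUUUCUACAGACGCUGCGGAUUGAAAUAGAA-3′

(a) The template strand is the reverse complement of the coding strand: complement CTAAATTTTAAAGATGTCTGCGACGCCTAACTTTATCTT, then reverse.
(b) mRNA matches the coding strand with T→U.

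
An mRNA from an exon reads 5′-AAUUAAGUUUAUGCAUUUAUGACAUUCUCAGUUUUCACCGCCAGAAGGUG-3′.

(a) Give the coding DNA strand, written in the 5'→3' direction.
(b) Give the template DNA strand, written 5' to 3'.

(a) 5'-AATTAAGTTTATGCATTTATGACATTCTCAGTTTTCACCGCCAGAAGGTG-3'
(b) 5'-CACCTTCTGGCGGTGAAAACTGAGAATGTCATAAATGCATAAACTTAATT-3'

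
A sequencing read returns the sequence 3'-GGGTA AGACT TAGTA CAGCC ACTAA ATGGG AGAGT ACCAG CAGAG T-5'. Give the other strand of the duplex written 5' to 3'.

5'-CCCATTCTGAATCATGTCGGTGATTTACCCTCTCATGGTCGTCTCA-3'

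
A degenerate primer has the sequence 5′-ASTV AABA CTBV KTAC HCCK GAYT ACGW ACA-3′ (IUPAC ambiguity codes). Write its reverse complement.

Standard pairs A↔T, G↔C; ambiguity codes pair Y↔R, K↔M, W↔W, S↔S, B↔V, H↔D. Complement (TSABTTVTGAVBMATGDGGMCTRATGCWTGT), then reverse for 5'→3'.

5′-TGTWCGTARTCMGGDGTAMBVAGTVTTBAST-3′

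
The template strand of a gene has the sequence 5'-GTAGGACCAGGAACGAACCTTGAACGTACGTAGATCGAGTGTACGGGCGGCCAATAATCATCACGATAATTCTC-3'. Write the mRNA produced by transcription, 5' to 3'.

5'-GAGAAUUAUCGUGAUGAUUAUUGGCCGCCCGUACACUCGAUCUACGUACGUUCAAGGUUCGUUCCUGGUCCUAC-3'

RNA polymerase reads the template 3'→5' and synthesizes mRNA 5'→3' by base-pairing (A→U, T→A, G↔C). The complement of the template is CATCCTGGTCCTTGCTTGGAACTTGCATGCATCTAGCTCACATGCCCGCCGGTTATTAGTAGTGCTATTAAGAG; antiparallel, so 5'→3' the coding strand is GAGAATTATCGTGATGATTATTGGCCGCCCGTACACTCGATCTACGTACGTTCAAGGTTCGTTCCTGGTCCTAC. Replace T with U for the mRNA.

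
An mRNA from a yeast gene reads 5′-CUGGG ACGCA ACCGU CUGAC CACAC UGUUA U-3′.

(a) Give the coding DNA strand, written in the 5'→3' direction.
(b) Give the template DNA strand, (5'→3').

(a) 5'-CTGGGACGCAACCGTCTGACCACACTGTTAT-3'
(b) 5'-ATAACAGTGTGGTCAGACGGTTGCGTCCCAG-3'

(a) The coding strand matches the mRNA with U→T.
(b) The template strand is the reverse complement of the coding strand.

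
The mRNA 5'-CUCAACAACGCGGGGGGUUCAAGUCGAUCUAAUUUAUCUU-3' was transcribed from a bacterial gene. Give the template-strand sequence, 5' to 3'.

Replace U with T to get the coding DNA strand: CTCAACAACGCGGGGGGTTCAAGTCGATCTAATTTATCTT. The template strand is its reverse complement (complement GAGTTGTTGCGCCCCCCAAGTTCAGCTAGATTAAATAGAA, then reverse).

5'-AAGATAAATTAGATCGACTTGAACCCCCCGCGTTGTTGAG-3'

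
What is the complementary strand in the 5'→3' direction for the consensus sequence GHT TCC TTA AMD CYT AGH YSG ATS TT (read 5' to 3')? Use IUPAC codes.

5'-AASATCSRDCTARGHKTTAAGGAADC-3'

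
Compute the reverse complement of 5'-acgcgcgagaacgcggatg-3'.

Complement each base (A↔T, G↔C): TGCGCGCTCTTGCGCCTAC. Then reverse.

5'-CATCCGCGTTCTCGCGCGT-3'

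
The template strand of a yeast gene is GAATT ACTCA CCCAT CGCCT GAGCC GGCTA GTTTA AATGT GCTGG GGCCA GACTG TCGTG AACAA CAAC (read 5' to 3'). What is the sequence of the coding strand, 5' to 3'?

5′-GTTGTTGTTCACGACAGTCTGGCCCCAGCACATTTAAACTAGCCGGCTCAGGCGATGGGTGAGTAATTC-3′

The coding strand is complementary and antiparallel to the template: take the complement (A↔T, G↔C) and reverse.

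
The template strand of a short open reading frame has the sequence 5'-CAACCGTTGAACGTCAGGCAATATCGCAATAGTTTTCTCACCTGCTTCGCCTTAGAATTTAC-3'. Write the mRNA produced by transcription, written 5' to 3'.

The mRNA has the sequence of the coding strand (reverse complement of the template) with T→U. Reverse complement of CAACCGTTGAACGTCAGGCAATATCGCAATAGTTTTCTCACCTGCTTCGCCTTAGAATTTAC is GTAAATTCTAAGGCGAAGCAGGTGAGAAAACTATTGCGATATTGCCTGACGTTCAACGGTTG; then T→U.

5'-GUAAAUUCUAAGGCGAAGCAGGUGAGAAAACUAUUGCGAUAUUGCCUGACGUUCAACGGUUG-3'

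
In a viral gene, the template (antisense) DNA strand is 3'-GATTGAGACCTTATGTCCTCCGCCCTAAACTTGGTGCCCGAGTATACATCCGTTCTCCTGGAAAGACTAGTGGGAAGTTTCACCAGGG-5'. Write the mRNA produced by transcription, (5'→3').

5'-CUAACUCUGGAAUACAGGAGGCGGGAUUUGAACCACGGGCUCAUAUGUAGGCAAGAGGACCUUUCUGAUCACCCUUCAAAGUGGUCCC-3'

Reading the template 3'→5' as shown, RNA polymerase pairs each base (A→U, T→A, G↔C) to build mRNA 5'→3' directly.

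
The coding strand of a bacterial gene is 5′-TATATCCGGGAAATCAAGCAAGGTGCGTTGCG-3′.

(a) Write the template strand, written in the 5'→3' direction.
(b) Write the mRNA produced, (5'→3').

(a) The template strand is the reverse complement of the coding strand: complement ATATAGGCCCTTTAGTTCGTTCCACGCAACGC, then reverse.
(b) mRNA matches the coding strand with T→U.

(a) 5'-CGCAACGCACCTTGCTTGATTTCCCGGATATA-3'
(b) 5'-UAUAUCCGGGAAAUCAAGCAAGGUGCGUUGCG-3'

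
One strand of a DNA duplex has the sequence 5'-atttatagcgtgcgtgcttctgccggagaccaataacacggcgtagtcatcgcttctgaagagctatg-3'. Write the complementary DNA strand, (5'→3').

5'-CATAGCTCTTCAGAAGCGATGACTACGCCGTGTTATTGGTCTCCGGCAGAAGCACGCACGCTATAAAT-3'

The complement of ATTTATAGCGTGCGTGCTTCTGCCGGAGACCAATAACACGGCGTAGTCATCGCTTCTGAAGAGCTATG is TAAATATCGCACGCACGAAGACGGCCTCTGGTTATTGTGCCGCATCAGTAGCGAAGACTTCTCGATAC (A↔T, G↔C). DNA strands are antiparallel, so the complementary strand runs 3'→5'; reversing gives the 5'→3' form.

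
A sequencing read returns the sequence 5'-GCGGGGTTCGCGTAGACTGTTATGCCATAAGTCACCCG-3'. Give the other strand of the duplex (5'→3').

Pairing A↔T and G↔C gives CGCCCCAAGCGCATCTGACAATACGGTATTCAGTGGGC, running 3'→5'. Reverse for the 5'→3' convention.

5'-CGGGTGACTTATGGCATAACAGTCTACGCGAACCCCGC-3'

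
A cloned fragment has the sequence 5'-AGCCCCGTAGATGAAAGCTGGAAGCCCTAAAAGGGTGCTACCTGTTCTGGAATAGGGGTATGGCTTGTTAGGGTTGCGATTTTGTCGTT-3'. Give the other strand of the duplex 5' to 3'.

5'-AACGACAAAATCGCAACCCTAACAAGCCATACCCCTATTCCAGAACAGGTAGCACCCTTTTAGGGCTTCCAGCTTTCATCTACGGGGCT-3'

The complement of AGCCCCGTAGATGAAAGCTGGAAGCCCTAAAAGGGTGCTACCTGTTCTGGAATAGGGGTATGGCTTGTTAGGGTTGCGATTTTGTCGTT is TCGGGGCATCTACTTTCGACCTTCGGGATTTTCCCACGATGGACAAGACCTTATCCCCATACCGAACAATCCCAACGCTAAAACAGCAA (A↔T, G↔C). DNA strands are antiparallel, so the complementary strand runs 3'→5'; reversing gives the 5'→3' form.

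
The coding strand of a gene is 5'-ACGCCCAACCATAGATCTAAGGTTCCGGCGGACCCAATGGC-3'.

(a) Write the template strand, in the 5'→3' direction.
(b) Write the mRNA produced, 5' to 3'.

(a) 5′-GCCATTGGGTCCGCCGGAACCTTAGATCTATGGTTGGGCGT-3′
(b) 5'-ACGCCCAACCAUAGAUCUAAGGUUCCGGCGGACCCAAUGGC-3'

(a) The template strand is the reverse complement of the coding strand: complement TGCGGGTTGGTATCTAGATTCCAAGGCCGCCTGGGTTACCG, then reverse.
(b) mRNA matches the coding strand with T→U.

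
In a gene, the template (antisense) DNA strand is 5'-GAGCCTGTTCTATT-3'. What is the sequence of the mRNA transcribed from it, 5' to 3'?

5'-AAUAGAACAGGCUC-3'

The mRNA has the sequence of the coding strand (reverse complement of the template) with T→U. Reverse complement of GAGCCTGTTCTATT is AATAGAACAGGCTC; then T→U.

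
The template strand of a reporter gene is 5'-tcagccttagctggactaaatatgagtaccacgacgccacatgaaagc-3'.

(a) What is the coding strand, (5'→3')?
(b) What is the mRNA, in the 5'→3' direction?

(a) 5′-GCTTTCATGTGGCGTCGTGGTACTCATATTTAGTCCAGCTAAGGCTGA-3′
(b) 5'-GCUUUCAUGUGGCGUCGUGGUACUCAUAUUUAGUCCAGCUAAGGCUGA-3'

(a) The coding strand is the reverse complement of the template: complement AGTCGGAATCGACCTGATTTATACTCATGGTGCTGCGGTGTACTTTCG, then reverse.
(b) mRNA has the coding-strand sequence with T→U.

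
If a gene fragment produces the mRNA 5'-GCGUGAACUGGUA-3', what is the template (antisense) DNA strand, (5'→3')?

Replace U with T to get the coding DNA strand: GCGTGAACTGGTA. The template strand is its reverse complement (complement CGCACTTGACCAT, then reverse).

5'-TACCAGTTCACGC-3'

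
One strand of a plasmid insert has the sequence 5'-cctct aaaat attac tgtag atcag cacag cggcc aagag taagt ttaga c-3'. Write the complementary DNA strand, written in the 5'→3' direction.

The complement of CCTCTAAAATATTACTGTAGATCAGCACAGCGGCCAAGAGTAAGTTTAGAC is GGAGATTTTATAATGACATCTAGTCGTGTCGCCGGTTCTCATTCAAATCTG (A↔T, G↔C). DNA strands are antiparallel, so the complementary strand runs 3'→5'; reversing gives the 5'→3' form.

5′-GTCTAAACTTACTCTTGGCCGCTGTGCTGATCTACAGTAATATTTTAGAGG-3′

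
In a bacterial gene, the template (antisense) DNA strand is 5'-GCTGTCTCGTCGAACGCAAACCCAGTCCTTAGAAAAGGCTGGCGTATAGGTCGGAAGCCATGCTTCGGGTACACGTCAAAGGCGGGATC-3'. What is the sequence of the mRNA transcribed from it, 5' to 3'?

5'-GAUCCCGCCUUUGACGUGUACCCGAAGCAUGGCUUCCGACCUAUACGCCAGCCUUUUCUAAGGACUGGGUUUGCGUUCGACGAGACAGC-3'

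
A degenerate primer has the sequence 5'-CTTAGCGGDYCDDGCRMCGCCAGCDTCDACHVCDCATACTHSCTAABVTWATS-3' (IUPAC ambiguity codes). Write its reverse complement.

Standard pairs A↔T, G↔C; ambiguity codes pair R↔Y, M↔K, W↔W, S↔S, B↔V, D↔H. Complement (GAATCGCCHRGHHCGYKGCGGTCGHAGHTGDBGHGTATGADSGATTVBAWTAS), then reverse for 5'→3'.

5'-SATWABVTTAGSDAGTATGHGBDGTHGAHGCTGGCGKYGCHHGRHCCGCTAAG-3'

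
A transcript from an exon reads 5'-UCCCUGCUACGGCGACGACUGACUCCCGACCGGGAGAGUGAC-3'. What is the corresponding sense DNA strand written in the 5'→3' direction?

The coding DNA strand has the same 5'→3' sequence as the mRNA with U replaced by T.

5'-TCCCTGCTACGGCGACGACTGACTCCCGACCGGGAGAGTGAC-3'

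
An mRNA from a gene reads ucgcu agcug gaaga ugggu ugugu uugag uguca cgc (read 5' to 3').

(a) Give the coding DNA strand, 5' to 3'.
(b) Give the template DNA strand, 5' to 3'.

(a) The coding strand matches the mRNA with U→T.
(b) The template strand is the reverse complement of the coding strand.

(a) 5′-TCGCTAGCTGGAAGATGGGTTGTGTTTGAGTGTCACGC-3′
(b) 5'-GCGTGACACTCAAACACAACCCATCTTCCAGCTAGCGA-3'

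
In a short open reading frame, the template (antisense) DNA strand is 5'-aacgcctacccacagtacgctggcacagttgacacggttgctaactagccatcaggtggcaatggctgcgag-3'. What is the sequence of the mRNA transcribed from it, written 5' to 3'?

The mRNA has the sequence of the coding strand (reverse complement of the template) with T→U. Reverse complement of AACGCCTACCCACAGTACGCTGGCACAGTTGACACGGTTGCTAACTAGCCATCAGGTGGCAATGGCTGCGAG is CTCGCAGCCATTGCCACCTGATGGCTAGTTAGCAACCGTGTCAACTGTGCCAGCGTACTGTGGGTAGGCGTT; then T→U.

5'-CUCGCAGCCAUUGCCACCUGAUGGCUAGUUAGCAACCGUGUCAACUGUGCCAGCGUACUGUGGGUAGGCGUU-3'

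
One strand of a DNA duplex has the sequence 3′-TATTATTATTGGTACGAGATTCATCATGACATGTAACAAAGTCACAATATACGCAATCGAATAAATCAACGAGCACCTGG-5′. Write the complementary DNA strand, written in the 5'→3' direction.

5'-ATAATAATAACCATGCTCTAAGTAGTACTGTACATTGTTTCAGTGTTATATGCGTTAGCTTATTTAGTTGCTCGTGGACC-3'

The strand is given 3'→5', so its complement runs 5'→3' in the same left-to-right order: pair each base A↔T, G↔C.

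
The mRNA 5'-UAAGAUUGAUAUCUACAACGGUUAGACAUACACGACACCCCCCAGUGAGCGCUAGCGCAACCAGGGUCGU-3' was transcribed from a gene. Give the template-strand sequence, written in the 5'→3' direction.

5′-ACGACCCTGGTTGCGCTAGCGCTCACTGGGGGGTGTCGTGTATGTCTAACCGTTGTAGATATCAATCTTA-3′

Replace U with T to get the coding DNA strand: TAAGATTGATATCTACAACGGTTAGACATACACGACACCCCCCAGTGAGCGCTAGCGCAACCAGGGTCGT. The template strand is its reverse complement (complement ATTCTAACTATAGATGTTGCCAATCTGTATGTGCTGTGGGGGGTCACTCGCGATCGCGTTGGTCCCAGCA, then reverse).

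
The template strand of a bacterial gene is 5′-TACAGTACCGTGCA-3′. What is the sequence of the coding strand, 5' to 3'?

5'-TGCACGGTACTGTA-3'

The coding strand is complementary and antiparallel to the template: take the complement (A↔T, G↔C) and reverse.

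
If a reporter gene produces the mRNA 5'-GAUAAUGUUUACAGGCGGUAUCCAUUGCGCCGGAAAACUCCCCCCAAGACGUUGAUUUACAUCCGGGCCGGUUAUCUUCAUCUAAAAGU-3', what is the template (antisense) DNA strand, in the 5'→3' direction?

Replace U with T to get the coding DNA strand: GATAATGTTTACAGGCGGTATCCATTGCGCCGGAAAACTCCCCCCAAGACGTTGATTTACATCCGGGCCGGTTATCTTCATCTAAAAGT. The template strand is its reverse complement (complement CTATTACAAATGTCCGCCATAGGTAACGCGGCCTTTTGAGGGGGGTTCTGCAACTAAATGTAGGCCCGGCCAATAGAAGTAGATTTTCA, then reverse).

5'-ACTTTTAGATGAAGATAACCGGCCCGGATGTAAATCAACGTCTTGGGGGGAGTTTTCCGGCGCAATGGATACCGCCTGTAAACATTATC-3'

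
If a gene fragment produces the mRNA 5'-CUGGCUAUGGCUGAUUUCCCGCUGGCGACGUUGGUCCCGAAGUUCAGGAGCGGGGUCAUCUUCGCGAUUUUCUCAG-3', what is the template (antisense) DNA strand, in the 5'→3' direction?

5'-CTGAGAAAATCGCGAAGATGACCCCGCTCCTGAACTTCGGGACCAACGTCGCCAGCGGGAAATCAGCCATAGCCAG-3'

Replace U with T to get the coding DNA strand: CTGGCTATGGCTGATTTCCCGCTGGCGACGTTGGTCCCGAAGTTCAGGAGCGGGGTCATCTTCGCGATTTTCTCAG. The template strand is its reverse complement (complement GACCGATACCGACTAAAGGGCGACCGCTGCAACCAGGGCTTCAAGTCCTCGCCCCAGTAGAAGCGCTAAAAGAGTC, then reverse).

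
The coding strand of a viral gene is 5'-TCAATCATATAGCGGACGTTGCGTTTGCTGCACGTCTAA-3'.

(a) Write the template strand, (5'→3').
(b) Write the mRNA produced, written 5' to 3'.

(a) The template strand is the reverse complement of the coding strand: complement AGTTAGTATATCGCCTGCAACGCAAACGACGTGCAGATT, then reverse.
(b) mRNA matches the coding strand with T→U.

(a) 5'-TTAGACGTGCAGCAAACGCAACGTCCGCTATATGATTGA-3'
(b) 5'-UCAAUCAUAUAGCGGACGUUGCGUUUGCUGCACGUCUAA-3'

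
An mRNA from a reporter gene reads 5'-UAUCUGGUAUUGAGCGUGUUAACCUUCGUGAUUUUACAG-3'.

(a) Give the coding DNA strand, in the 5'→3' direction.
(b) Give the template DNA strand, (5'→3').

(a) The coding strand matches the mRNA with U→T.
(b) The template strand is the reverse complement of the coding strand.

(a) 5'-TATCTGGTATTGAGCGTGTTAACCTTCGTGATTTTACAG-3'
(b) 5'-CTGTAAAATCACGAAGGTTAACACGCTCAATACCAGATA-3'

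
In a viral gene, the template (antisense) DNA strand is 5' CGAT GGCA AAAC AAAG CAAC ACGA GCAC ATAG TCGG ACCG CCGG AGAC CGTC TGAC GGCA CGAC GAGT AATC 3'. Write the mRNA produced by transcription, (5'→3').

5'-GAUUACUCGUCGUGCCGUCAGACGGUCUCCGGCGGUCCGACUAUGUGCUCGUGUUGCUUUGUUUUGCCAUCG-3'

The mRNA has the sequence of the coding strand (reverse complement of the template) with T→U. Reverse complement of CGATGGCAAAACAAAGCAACACGAGCACATAGTCGGACCGCCGGAGACCGTCTGACGGCACGACGAGTAATC is GATTACTCGTCGTGCCGTCAGACGGTCTCCGGCGGTCCGACTATGTGCTCGTGTTGCTTTGTTTTGCCATCG; then T→U.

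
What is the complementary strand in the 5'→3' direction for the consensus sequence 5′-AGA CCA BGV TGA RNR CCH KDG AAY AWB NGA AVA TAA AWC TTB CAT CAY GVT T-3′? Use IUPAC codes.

Standard pairs A↔T, G↔C; ambiguity codes pair R↔Y, K↔M, W↔W, B↔V, D↔H, N↔N. Complement (TCTGGTVCBACTYNYGGDMHCTTRTWVNCTTBTATTTWGAAVGTAGTRCBAA), then reverse for 5'→3'.

5'-AABCRTGATGVAAGWTTTATBTTCNVWTRTTCHMDGGYNYTCABCVTGGTCT-3'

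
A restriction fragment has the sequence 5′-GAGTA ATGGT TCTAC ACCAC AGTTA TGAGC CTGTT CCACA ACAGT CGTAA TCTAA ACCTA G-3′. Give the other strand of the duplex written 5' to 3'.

Pairing A↔T and G↔C gives CTCATTACCAAGATGTGGTGTCAATACTCGGACAAGGTGTTGTCAGCATTAGATTTGGATC, running 3'→5'. Reverse for the 5'→3' convention.

5'-CTAGGTTTAGATTACGACTGTTGTGGAACAGGCTCATAACTGTGGTGTAGAACCATTACTC-3'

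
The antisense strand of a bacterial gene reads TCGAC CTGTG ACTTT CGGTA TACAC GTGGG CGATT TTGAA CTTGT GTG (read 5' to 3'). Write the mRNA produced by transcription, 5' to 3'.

The mRNA has the sequence of the coding strand (reverse complement of the template) with T→U. Reverse complement of TCGACCTGTGACTTTCGGTATACACGTGGGCGATTTTGAACTTGTGTG is CACACAAGTTCAAAATCGCCCACGTGTATACCGAAAGTCACAGGTCGA; then T→U.

5'-CACACAAGUUCAAAAUCGCCCACGUGUAUACCGAAAGUCACAGGUCGA-3'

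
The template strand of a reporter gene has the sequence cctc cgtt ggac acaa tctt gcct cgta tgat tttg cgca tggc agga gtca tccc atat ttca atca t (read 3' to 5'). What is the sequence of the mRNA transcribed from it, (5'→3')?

5'-GGAGGCAACCUGUGUUAGAACGGAGCAUACUAAAACGCGUACCGUCCUCAGUAGGGUAUAAAGUUAGUA-3'

Reading the template 3'→5' as shown, RNA polymerase pairs each base (A→U, T→A, G↔C) to build mRNA 5'→3' directly.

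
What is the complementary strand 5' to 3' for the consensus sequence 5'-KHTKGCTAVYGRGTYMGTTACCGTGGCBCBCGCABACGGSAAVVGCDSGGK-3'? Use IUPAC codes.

Standard pairs A↔T, G↔C; ambiguity codes pair R↔Y, M↔K, S↔S, B↔V, D↔H. Complement (MDAMCGATBRCYCARKCAATGGCACCGVGVGCGTVTGCCSTTBBCGHSCCM), then reverse for 5'→3'.

5'-MCCSHGCBBTTSCCGTVTGCGVGVGCCACGGTAACKRACYCRBTAGCMADM-3'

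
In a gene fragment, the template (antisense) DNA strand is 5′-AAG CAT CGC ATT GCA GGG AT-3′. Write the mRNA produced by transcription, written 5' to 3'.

The mRNA has the sequence of the coding strand (reverse complement of the template) with T→U. Reverse complement of AAGCATCGCATTGCAGGGAT is ATCCCTGCAATGCGATGCTT; then T→U.

5'-AUCCCUGCAAUGCGAUGCUU-3'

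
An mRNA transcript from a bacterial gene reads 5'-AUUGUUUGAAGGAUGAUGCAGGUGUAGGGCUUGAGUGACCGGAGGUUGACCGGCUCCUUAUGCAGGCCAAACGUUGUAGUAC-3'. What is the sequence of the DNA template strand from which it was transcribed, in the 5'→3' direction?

5'-GTACTACAACGTTTGGCCTGCATAAGGAGCCGGTCAACCTCCGGTCACTCAAGCCCTACACCTGCATCATCCTTCAAACAAT-3'

Replace U with T to get the coding DNA strand: ATTGTTTGAAGGATGATGCAGGTGTAGGGCTTGAGTGACCGGAGGTTGACCGGCTCCTTATGCAGGCCAAACGTTGTAGTAC. The template strand is its reverse complement (complement TAACAAACTTCCTACTACGTCCACATCCCGAACTCACTGGCCTCCAACTGGCCGAGGAATACGTCCGGTTTGCAACATCATG, then reverse).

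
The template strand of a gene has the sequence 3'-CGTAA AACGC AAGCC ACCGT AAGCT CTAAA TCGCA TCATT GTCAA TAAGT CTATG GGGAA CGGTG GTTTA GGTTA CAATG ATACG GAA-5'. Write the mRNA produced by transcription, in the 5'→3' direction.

5'-GCAUUUUGCGUUCGGUGGCAUUCGAGAUUUAGCGUAGUAACAGUUAUUCAGAUACCCCUUGCCACCAAAUCCAAUGUUACUAUGCCUU-3'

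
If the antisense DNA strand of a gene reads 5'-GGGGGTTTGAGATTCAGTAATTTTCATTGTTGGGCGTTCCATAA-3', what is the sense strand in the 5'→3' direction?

5'-TTATGGAACGCCCAACAATGAAAATTACTGAATCTCAAACCCCC-3'

The coding strand is complementary and antiparallel to the template: take the complement (A↔T, G↔C) and reverse.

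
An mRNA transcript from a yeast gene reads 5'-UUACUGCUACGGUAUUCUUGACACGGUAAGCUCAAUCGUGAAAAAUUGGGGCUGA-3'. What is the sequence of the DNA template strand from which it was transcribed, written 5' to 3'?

5'-TCAGCCCCAATTTTTCACGATTGAGCTTACCGTGTCAAGAATACCGTAGCAGTAA-3'

Replace U with T to get the coding DNA strand: TTACTGCTACGGTATTCTTGACACGGTAAGCTCAATCGTGAAAAATTGGGGCTGA. The template strand is its reverse complement (complement AATGACGATGCCATAAGAACTGTGCCATTCGAGTTAGCACTTTTTAACCCCGACT, then reverse).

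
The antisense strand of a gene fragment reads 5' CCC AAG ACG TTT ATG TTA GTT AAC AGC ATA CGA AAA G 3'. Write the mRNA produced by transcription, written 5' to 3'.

The mRNA has the sequence of the coding strand (reverse complement of the template) with T→U. Reverse complement of CCCAAGACGTTTATGTTAGTTAACAGCATACGAAAAG is CTTTTCGTATGCTGTTAACTAACATAAACGTCTTGGG; then T→U.

5'-CUUUUCGUAUGCUGUUAACUAACAUAAACGUCUUGGG-3'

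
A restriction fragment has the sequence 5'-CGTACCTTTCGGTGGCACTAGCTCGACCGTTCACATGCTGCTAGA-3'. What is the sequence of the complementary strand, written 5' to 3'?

5'-TCTAGCAGCATGTGAACGGTCGAGCTAGTGCCACCGAAAGGTACG-3'

The complement of CGTACCTTTCGGTGGCACTAGCTCGACCGTTCACATGCTGCTAGA is GCATGGAAAGCCACCGTGATCGAGCTGGCAAGTGTACGACGATCT (A↔T, G↔C). DNA strands are antiparallel, so the complementary strand runs 3'→5'; reversing gives the 5'→3' form.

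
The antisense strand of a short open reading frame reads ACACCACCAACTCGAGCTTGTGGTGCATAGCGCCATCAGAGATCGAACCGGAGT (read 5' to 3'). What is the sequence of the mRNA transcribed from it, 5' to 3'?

RNA polymerase reads the template 3'→5' and synthesizes mRNA 5'→3' by base-pairing (A→U, T→A, G↔C). The complement of the template is TGTGGTGGTTGAGCTCGAACACCACGTATCGCGGTAGTCTCTAGCTTGGCCTCA; antiparallel, so 5'→3' the coding strand is ACTCCGGTTCGATCTCTGATGGCGCTATGCACCACAAGCTCGAGTTGGTGGTGT. Replace T with U for the mRNA.

5'-ACUCCGGUUCGAUCUCUGAUGGCGCUAUGCACCACAAGCUCGAGUUGGUGGUGU-3'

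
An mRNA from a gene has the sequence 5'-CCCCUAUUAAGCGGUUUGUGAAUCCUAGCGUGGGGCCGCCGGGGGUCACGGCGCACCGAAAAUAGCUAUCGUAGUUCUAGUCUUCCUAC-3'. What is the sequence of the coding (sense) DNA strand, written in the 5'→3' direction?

5′-CCCCTATTAAGCGGTTTGTGAATCCTAGCGTGGGGCCGCCGGGGGTCACGGCGCACCGAAAATAGCTATCGTAGTTCTAGTCTTCCTAC-3′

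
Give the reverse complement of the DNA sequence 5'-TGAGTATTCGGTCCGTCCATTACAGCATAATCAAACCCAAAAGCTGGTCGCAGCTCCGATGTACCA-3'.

5'-TGGTACATCGGAGCTGCGACCAGCTTTTGGGTTTGATTATGCTGTAATGGACGGACCGAATACTCA-3'

Reading the sequence 3'→5' and pairing each base (A↔T, G↔C) gives the reverse complement directly.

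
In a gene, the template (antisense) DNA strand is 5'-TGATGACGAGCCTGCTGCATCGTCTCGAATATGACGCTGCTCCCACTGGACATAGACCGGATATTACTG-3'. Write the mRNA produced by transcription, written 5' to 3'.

RNA polymerase reads the template 3'→5' and synthesizes mRNA 5'→3' by base-pairing (A→U, T→A, G↔C). The complement of the template is ACTACTGCTCGGACGACGTAGCAGAGCTTATACTGCGACGAGGGTGACCTGTATCTGGCCTATAATGAC; antiparallel, so 5'→3' the coding strand is CAGTAATATCCGGTCTATGTCCAGTGGGAGCAGCGTCATATTCGAGACGATGCAGCAGGCTCGTCATCA. Replace T with U for the mRNA.

5'-CAGUAAUAUCCGGUCUAUGUCCAGUGGGAGCAGCGUCAUAUUCGAGACGAUGCAGCAGGCUCGUCAUCA-3'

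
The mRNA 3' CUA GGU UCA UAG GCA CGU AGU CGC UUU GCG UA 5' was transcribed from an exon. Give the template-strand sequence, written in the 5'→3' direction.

Written 5'→3' the mRNA is AUGCGUUUCGCUGAUGCACGGAUACUUGGAUC, so the coding DNA strand is ATGCGTTTCGCTGATGCACGGATACTTGGATC. The template is its reverse complement.

5'-GATCCAAGTATCCGTGCATCAGCGAAACGCAT-3'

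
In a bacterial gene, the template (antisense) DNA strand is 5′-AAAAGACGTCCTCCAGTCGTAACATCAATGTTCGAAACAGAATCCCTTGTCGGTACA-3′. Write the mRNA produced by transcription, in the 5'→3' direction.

5'-UGUACCGACAAGGGAUUCUGUUUCGAACAUUGAUGUUACGACUGGAGGACGUCUUUU-3'

The mRNA has the sequence of the coding strand (reverse complement of the template) with T→U. Reverse complement of AAAAGACGTCCTCCAGTCGTAACATCAATGTTCGAAACAGAATCCCTTGTCGGTACA is TGTACCGACAAGGGATTCTGTTTCGAACATTGATGTTACGACTGGAGGACGTCTTTT; then T→U.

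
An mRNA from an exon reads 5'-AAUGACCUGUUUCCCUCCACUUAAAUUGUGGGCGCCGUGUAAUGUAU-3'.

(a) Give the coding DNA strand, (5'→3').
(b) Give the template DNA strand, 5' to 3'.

(a) 5′-AATGACCTGTTTCCCTCCACTTAAATTGTGGGCGCCGTGTAATGTAT-3′
(b) 5′-ATACATTACACGGCGCCCACAATTTAAGTGGAGGGAAACAGGTCATT-3′

(a) The coding strand matches the mRNA with U→T.
(b) The template strand is the reverse complement of the coding strand.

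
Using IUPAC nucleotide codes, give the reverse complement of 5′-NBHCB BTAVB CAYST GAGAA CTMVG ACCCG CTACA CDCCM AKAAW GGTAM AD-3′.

Standard pairs A↔T, G↔C; ambiguity codes pair Y↔R, M↔K, W↔W, S↔S, B↔V, D↔H, N↔N. Complement (NVDGVVATBVGTRSACTCTTGAKBCTGGGCGATGTGHGGKTMTTWCCATKTH), then reverse for 5'→3'.

5'-HTKTACCWTTMTKGGHGTGTAGCGGGTCBKAGTTCTCASRTGVBTAVVGDVN-3'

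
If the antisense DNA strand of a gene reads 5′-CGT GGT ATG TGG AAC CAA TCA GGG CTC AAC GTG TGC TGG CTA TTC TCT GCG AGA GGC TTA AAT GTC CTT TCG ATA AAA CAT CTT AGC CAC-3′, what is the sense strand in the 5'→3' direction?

5'-GTGGCTAAGATGTTTTATCGAAAGGACATTTAAGCCTCTCGCAGAGAATAGCCAGCACACGTTGAGCCCTGATTGGTTCCACATACCACG-3'

The coding strand is complementary and antiparallel to the template: take the complement (A↔T, G↔C) and reverse.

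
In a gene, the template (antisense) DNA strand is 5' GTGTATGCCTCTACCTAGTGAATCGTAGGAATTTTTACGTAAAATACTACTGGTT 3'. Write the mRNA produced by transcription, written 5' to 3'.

5'-AACCAGUAGUAUUUUACGUAAAAAUUCCUACGAUUCACUAGGUAGAGGCAUACAC-3'

The mRNA has the sequence of the coding strand (reverse complement of the template) with T→U. Reverse complement of GTGTATGCCTCTACCTAGTGAATCGTAGGAATTTTTACGTAAAATACTACTGGTT is AACCAGTAGTATTTTACGTAAAAATTCCTACGATTCACTAGGTAGAGGCATACAC; then T→U.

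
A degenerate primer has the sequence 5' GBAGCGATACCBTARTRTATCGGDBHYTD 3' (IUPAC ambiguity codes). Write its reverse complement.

5'-HARDVHCCGATAYAYTAVGGTATCGCTVC-3'

Standard pairs A↔T, G↔C; ambiguity codes pair R↔Y, B↔V, D↔H. Complement (CVTCGCTATGGVATYAYATAGCCHVDRAH), then reverse for 5'→3'.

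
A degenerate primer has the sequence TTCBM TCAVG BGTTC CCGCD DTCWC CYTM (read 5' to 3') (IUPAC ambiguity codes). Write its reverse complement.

Standard pairs A↔T, G↔C; ambiguity codes pair Y↔R, M↔K, W↔W, B↔V, D↔H. Complement (AAGVKAGTBCVCAAGGGCGHHAGWGGRAK), then reverse for 5'→3'.

5'-KARGGWGAHHGCGGGAACVCBTGAKVGAA-3'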